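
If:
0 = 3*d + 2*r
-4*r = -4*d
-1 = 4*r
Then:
No Solution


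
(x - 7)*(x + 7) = x^2 - 49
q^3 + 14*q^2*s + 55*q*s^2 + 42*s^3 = (q + s)*(q + 6*s)*(q + 7*s)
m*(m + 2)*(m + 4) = m^3 + 6*m^2 + 8*m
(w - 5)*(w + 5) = w^2 - 25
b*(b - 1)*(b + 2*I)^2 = b^4 - b^3 + 4*I*b^3 - 4*b^2 - 4*I*b^2 + 4*b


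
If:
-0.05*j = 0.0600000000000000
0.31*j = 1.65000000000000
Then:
No Solution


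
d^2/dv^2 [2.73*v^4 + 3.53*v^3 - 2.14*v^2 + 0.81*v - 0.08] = 32.76*v^2 + 21.18*v - 4.28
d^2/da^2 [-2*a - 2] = 0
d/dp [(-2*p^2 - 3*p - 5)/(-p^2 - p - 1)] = (-p^2 - 6*p - 2)/(p^4 + 2*p^3 + 3*p^2 + 2*p + 1)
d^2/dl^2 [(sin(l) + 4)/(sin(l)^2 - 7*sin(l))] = (-sin(l)^2 - 23*sin(l) + 86 - 172/sin(l) - 168/sin(l)^2 + 392/sin(l)^3)/(sin(l) - 7)^3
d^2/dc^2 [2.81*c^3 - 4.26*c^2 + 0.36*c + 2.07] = 16.86*c - 8.52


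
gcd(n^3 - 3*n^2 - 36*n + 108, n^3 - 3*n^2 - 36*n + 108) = n^3 - 3*n^2 - 36*n + 108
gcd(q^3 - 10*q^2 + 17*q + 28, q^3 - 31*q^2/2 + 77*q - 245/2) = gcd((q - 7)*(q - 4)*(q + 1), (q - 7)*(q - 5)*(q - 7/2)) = q - 7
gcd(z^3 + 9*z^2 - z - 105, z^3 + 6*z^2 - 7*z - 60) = z^2 + 2*z - 15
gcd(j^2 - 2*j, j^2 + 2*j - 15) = 1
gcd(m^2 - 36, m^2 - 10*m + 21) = 1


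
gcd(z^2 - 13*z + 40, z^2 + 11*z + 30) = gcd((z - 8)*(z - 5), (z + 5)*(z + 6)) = 1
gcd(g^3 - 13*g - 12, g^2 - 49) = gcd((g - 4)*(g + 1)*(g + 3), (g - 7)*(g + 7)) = 1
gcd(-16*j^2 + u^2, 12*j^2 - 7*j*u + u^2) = -4*j + u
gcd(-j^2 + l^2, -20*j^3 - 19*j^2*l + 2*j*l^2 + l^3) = j + l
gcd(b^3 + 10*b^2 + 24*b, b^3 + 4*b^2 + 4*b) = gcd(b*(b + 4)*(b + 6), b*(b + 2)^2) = b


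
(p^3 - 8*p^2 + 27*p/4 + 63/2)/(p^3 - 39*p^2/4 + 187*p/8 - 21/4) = 2*(2*p + 3)/(4*p - 1)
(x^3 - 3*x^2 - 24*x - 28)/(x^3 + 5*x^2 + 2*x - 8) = (x^2 - 5*x - 14)/(x^2 + 3*x - 4)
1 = 1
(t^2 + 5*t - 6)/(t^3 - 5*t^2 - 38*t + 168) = (t - 1)/(t^2 - 11*t + 28)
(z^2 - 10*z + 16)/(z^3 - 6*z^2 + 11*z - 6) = (z - 8)/(z^2 - 4*z + 3)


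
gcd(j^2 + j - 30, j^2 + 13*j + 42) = j + 6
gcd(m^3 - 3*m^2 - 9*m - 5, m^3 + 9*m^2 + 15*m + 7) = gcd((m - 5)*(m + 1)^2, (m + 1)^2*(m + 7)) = m^2 + 2*m + 1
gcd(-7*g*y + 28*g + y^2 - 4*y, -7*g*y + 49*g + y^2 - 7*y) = -7*g + y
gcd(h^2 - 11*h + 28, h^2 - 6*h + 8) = h - 4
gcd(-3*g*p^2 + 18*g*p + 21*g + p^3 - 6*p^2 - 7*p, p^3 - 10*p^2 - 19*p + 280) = p - 7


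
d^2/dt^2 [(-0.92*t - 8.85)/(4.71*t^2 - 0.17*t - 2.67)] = ((0.92*t + 8.85)*(9.42*t - 0.17)*(18.84*t - 0.34) + (25.9992*t + 83.0542)*(-4.71*t^2 + 0.17*t + 2.67))/(-4.71*t^2 + 0.17*t + 2.67)^3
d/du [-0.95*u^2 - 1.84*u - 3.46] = -1.9*u - 1.84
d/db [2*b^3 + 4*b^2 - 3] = 2*b*(3*b + 4)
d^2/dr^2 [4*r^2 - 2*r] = 8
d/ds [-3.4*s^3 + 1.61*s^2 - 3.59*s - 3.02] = -10.2*s^2 + 3.22*s - 3.59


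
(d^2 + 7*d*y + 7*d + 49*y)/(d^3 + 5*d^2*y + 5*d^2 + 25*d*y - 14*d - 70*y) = (d + 7*y)/(d^2 + 5*d*y - 2*d - 10*y)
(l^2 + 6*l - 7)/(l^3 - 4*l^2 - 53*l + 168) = (l - 1)/(l^2 - 11*l + 24)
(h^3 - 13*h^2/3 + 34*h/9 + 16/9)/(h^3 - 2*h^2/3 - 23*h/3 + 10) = (9*h^2 - 21*h - 8)/(3*(3*h^2 + 4*h - 15))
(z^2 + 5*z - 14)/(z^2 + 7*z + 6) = (z^2 + 5*z - 14)/(z^2 + 7*z + 6)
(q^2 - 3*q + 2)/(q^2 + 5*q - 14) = (q - 1)/(q + 7)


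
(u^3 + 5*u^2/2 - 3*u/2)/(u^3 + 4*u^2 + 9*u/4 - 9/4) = 2*u/(2*u + 3)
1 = 1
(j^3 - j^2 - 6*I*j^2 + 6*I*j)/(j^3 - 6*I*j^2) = (j - 1)/j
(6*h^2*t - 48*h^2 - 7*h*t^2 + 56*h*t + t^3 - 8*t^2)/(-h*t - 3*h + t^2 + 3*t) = (-6*h*t + 48*h + t^2 - 8*t)/(t + 3)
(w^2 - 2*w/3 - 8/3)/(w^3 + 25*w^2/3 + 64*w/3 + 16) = (w - 2)/(w^2 + 7*w + 12)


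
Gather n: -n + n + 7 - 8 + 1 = 0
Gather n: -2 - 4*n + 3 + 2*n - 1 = -2*n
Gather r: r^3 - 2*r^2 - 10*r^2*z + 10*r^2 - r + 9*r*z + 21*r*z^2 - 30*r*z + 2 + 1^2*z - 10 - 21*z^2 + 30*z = r^3 + r^2*(8 - 10*z) + r*(21*z^2 - 21*z - 1) - 21*z^2 + 31*z - 8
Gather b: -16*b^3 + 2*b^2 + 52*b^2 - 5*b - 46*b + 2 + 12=-16*b^3 + 54*b^2 - 51*b + 14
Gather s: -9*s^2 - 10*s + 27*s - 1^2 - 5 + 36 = -9*s^2 + 17*s + 30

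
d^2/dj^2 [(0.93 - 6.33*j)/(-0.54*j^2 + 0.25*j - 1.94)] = ((4.1694 - 20.5092*j)*(0.54*j^2 - 0.25*j + 1.94) + (1.08*j - 0.25)*(2.16*j - 0.5)*(6.33*j - 0.93))/(0.54*j^2 - 0.25*j + 1.94)^3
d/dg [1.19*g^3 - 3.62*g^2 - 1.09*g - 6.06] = 3.57*g^2 - 7.24*g - 1.09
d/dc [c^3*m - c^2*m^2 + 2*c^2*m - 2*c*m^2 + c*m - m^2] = m*(3*c^2 - 2*c*m + 4*c - 2*m + 1)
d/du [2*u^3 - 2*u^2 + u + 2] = 6*u^2 - 4*u + 1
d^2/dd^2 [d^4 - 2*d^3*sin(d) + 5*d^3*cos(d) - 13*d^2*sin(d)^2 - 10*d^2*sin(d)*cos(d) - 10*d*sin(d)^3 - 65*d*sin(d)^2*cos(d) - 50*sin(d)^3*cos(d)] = 2*d^3*sin(d) - 5*d^3*cos(d) - 30*d^2*sin(d) + 20*d^2*sin(2*d) - 12*d^2*cos(d) - 26*d^2*cos(2*d) + 12*d^2 - 9*d*sin(d)/2 - 52*d*sin(2*d) - 45*d*sin(3*d)/2 + 185*d*cos(d)/4 - 40*d*cos(2*d) - 585*d*cos(3*d)/4 + 65*sin(d)/2 + 40*sin(2*d) - 195*sin(3*d)/2 - 100*sin(4*d) - 15*cos(d) + 13*cos(2*d) + 15*cos(3*d) - 13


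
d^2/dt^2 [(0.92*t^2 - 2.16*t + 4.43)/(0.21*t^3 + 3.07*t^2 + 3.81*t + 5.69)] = (0.0811440000000001*t^6 - 0.571535999999998*t^5 - 10.427508*t^4 - 28.47504*t^3 + 206.327292*t^2 + 505.527012*t + 127.06838)/(0.009261*t^9 + 0.406161*t^8 + 6.44175*t^7 + 44.425072*t^6 + 138.881808*t^5 + 321.891738*t^4 + 475.028622*t^3 + 545.973708*t^2 + 370.058823*t + 184.220009)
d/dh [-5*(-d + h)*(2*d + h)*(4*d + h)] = -10*d^2 - 50*d*h - 15*h^2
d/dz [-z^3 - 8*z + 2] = -3*z^2 - 8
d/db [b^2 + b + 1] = 2*b + 1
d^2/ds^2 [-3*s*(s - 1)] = -6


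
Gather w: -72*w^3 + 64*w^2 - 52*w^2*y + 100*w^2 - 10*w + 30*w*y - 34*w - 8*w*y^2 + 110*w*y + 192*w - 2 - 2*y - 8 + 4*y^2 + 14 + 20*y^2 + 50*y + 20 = -72*w^3 + w^2*(164 - 52*y) + w*(-8*y^2 + 140*y + 148) + 24*y^2 + 48*y + 24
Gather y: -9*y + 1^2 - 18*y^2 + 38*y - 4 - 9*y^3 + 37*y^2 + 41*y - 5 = -9*y^3 + 19*y^2 + 70*y - 8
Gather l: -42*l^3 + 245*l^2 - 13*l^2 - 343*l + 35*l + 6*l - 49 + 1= -42*l^3 + 232*l^2 - 302*l - 48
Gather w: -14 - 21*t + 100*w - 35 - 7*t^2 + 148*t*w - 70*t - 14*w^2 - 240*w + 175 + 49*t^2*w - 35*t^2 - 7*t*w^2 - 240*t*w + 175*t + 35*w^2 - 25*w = -42*t^2 + 84*t + w^2*(21 - 7*t) + w*(49*t^2 - 92*t - 165) + 126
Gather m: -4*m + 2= 2 - 4*m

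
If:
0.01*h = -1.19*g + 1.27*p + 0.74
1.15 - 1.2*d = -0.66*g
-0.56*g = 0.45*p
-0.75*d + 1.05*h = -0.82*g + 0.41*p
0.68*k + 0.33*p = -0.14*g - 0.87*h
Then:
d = 1.10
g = 0.27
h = 0.45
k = -0.47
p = -0.33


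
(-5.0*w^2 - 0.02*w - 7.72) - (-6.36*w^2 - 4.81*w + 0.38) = 1.36*w^2 + 4.79*w - 8.1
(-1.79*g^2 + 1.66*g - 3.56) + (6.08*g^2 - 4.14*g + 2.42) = 4.29*g^2 - 2.48*g - 1.14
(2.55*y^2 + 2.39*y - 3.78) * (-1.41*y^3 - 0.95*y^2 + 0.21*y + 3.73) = -3.5955*y^5 - 5.7924*y^4 + 3.5948*y^3 + 13.6044*y^2 + 8.1209*y - 14.0994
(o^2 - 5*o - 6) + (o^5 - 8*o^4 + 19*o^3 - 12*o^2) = o^5 - 8*o^4 + 19*o^3 - 11*o^2 - 5*o - 6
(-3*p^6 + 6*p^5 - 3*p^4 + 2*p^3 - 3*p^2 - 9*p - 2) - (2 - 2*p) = -3*p^6 + 6*p^5 - 3*p^4 + 2*p^3 - 3*p^2 - 7*p - 4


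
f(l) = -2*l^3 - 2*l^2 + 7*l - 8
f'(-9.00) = -443.00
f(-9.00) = 1225.00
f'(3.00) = -59.00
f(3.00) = -59.00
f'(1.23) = -7.00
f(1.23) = -6.14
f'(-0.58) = 7.30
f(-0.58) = -12.34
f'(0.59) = 2.55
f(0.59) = -4.98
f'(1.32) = -8.73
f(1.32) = -6.84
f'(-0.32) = 7.67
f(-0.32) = -10.38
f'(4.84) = -152.91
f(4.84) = -247.73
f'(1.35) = -9.34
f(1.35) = -7.12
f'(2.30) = -33.94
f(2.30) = -26.81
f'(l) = -6*l^2 - 4*l + 7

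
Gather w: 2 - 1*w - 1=1 - w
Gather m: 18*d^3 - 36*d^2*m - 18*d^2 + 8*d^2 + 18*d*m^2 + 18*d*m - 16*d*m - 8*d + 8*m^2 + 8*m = 18*d^3 - 10*d^2 - 8*d + m^2*(18*d + 8) + m*(-36*d^2 + 2*d + 8)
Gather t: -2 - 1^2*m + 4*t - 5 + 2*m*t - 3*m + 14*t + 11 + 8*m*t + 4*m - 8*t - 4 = t*(10*m + 10)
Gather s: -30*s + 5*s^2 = 5*s^2 - 30*s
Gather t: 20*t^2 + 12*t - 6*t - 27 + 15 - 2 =20*t^2 + 6*t - 14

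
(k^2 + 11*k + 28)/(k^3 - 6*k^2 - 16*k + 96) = (k + 7)/(k^2 - 10*k + 24)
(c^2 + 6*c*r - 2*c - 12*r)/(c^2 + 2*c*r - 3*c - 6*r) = (c^2 + 6*c*r - 2*c - 12*r)/(c^2 + 2*c*r - 3*c - 6*r)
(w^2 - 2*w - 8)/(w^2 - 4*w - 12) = (w - 4)/(w - 6)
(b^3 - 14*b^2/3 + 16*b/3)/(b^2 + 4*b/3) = (3*b^2 - 14*b + 16)/(3*b + 4)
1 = 1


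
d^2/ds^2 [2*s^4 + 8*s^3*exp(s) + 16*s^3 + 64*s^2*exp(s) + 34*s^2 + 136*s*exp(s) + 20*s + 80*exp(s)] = 8*s^3*exp(s) + 112*s^2*exp(s) + 24*s^2 + 440*s*exp(s) + 96*s + 480*exp(s) + 68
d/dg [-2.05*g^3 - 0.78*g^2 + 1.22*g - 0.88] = -6.15*g^2 - 1.56*g + 1.22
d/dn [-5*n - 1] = -5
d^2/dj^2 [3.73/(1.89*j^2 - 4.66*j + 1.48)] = (-26.647866*j^2 + 65.703204*j + 3.73*(3.78*j - 4.66)*(7.56*j - 9.32) - 20.867112)/(1.89*j^2 - 4.66*j + 1.48)^3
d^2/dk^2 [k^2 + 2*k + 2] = 2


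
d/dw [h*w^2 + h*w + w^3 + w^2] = 2*h*w + h + 3*w^2 + 2*w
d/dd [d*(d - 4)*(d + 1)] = 3*d^2 - 6*d - 4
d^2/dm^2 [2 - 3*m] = 0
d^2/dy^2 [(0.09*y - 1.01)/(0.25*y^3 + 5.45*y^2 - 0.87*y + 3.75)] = (0.03375*y^5 - 0.0217500000000002*y^4 - 16.6324*y^3 - 179.6916*y^2 + 23.37849*y + 40.342062)/(0.015625*y^9 + 1.021875*y^8 + 22.11375*y^7 + 155.4695*y^6 - 46.2996*y^5 + 341.63469*y^4 - 96.795378*y^3 + 238.437*y^2 - 36.703125*y + 52.734375)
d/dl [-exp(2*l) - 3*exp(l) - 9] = (-2*exp(l) - 3)*exp(l)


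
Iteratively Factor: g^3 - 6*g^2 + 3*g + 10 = (g + 1)*(g^2 - 7*g + 10) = (g - 2)*(g + 1)*(g - 5)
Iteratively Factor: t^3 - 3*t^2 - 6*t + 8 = (t + 2)*(t^2 - 5*t + 4) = (t - 1)*(t + 2)*(t - 4)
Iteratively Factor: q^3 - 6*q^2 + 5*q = (q - 5)*(q^2 - q) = q*(q - 5)*(q - 1)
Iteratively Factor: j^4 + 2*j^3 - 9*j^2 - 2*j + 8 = (j - 2)*(j^3 + 4*j^2 - j - 4) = (j - 2)*(j + 1)*(j^2 + 3*j - 4) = (j - 2)*(j + 1)*(j + 4)*(j - 1)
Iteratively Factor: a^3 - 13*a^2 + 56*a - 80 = (a - 5)*(a^2 - 8*a + 16) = (a - 5)*(a - 4)*(a - 4)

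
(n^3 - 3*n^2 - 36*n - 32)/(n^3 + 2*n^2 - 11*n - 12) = (n - 8)/(n - 3)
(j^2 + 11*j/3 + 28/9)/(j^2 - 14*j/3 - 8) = (j + 7/3)/(j - 6)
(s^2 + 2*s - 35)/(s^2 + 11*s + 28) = (s - 5)/(s + 4)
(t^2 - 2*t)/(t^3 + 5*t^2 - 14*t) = 1/(t + 7)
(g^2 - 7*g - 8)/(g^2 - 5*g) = (g^2 - 7*g - 8)/(g*(g - 5))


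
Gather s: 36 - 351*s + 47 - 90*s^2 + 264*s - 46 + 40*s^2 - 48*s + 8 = -50*s^2 - 135*s + 45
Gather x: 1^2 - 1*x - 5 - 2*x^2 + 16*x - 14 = -2*x^2 + 15*x - 18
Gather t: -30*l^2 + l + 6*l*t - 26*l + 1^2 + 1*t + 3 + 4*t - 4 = -30*l^2 - 25*l + t*(6*l + 5)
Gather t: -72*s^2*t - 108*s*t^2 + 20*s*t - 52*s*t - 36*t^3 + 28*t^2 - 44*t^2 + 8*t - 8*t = -36*t^3 + t^2*(-108*s - 16) + t*(-72*s^2 - 32*s)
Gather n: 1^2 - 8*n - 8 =-8*n - 7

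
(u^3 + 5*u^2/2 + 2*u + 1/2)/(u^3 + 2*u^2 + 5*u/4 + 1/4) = 2*(u + 1)/(2*u + 1)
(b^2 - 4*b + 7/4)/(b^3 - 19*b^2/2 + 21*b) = (b - 1/2)/(b*(b - 6))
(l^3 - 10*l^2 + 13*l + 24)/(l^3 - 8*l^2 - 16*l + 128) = (l^2 - 2*l - 3)/(l^2 - 16)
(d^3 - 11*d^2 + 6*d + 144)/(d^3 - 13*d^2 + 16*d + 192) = (d - 6)/(d - 8)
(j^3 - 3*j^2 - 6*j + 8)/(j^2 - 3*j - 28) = (-j^3 + 3*j^2 + 6*j - 8)/(-j^2 + 3*j + 28)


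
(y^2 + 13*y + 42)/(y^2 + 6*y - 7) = (y + 6)/(y - 1)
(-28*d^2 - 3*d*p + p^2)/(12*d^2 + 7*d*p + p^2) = (-7*d + p)/(3*d + p)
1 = 1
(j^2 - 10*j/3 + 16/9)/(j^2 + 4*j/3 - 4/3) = (j - 8/3)/(j + 2)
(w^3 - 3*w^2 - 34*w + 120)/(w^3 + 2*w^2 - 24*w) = (w - 5)/w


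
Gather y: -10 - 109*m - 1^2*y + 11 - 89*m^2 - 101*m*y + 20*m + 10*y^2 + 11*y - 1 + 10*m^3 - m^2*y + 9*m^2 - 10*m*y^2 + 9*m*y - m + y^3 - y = 10*m^3 - 80*m^2 - 90*m + y^3 + y^2*(10 - 10*m) + y*(-m^2 - 92*m + 9)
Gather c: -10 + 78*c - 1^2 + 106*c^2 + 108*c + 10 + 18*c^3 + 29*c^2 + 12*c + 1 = 18*c^3 + 135*c^2 + 198*c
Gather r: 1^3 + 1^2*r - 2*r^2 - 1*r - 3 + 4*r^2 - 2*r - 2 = 2*r^2 - 2*r - 4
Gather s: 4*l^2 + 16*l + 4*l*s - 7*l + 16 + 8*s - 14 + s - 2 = 4*l^2 + 9*l + s*(4*l + 9)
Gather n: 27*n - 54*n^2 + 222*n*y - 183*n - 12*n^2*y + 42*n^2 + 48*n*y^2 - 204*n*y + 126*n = n^2*(-12*y - 12) + n*(48*y^2 + 18*y - 30)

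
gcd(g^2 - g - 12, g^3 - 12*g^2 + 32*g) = g - 4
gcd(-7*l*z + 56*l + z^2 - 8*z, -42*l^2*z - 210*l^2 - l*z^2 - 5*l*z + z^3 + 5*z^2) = -7*l + z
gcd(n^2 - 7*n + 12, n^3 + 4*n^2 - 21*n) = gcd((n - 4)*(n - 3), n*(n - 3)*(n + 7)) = n - 3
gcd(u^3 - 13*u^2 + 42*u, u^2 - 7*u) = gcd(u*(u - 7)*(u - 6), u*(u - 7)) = u^2 - 7*u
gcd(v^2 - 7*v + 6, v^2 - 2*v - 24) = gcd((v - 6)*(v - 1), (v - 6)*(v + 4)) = v - 6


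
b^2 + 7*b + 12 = (b + 3)*(b + 4)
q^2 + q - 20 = (q - 4)*(q + 5)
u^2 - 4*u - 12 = (u - 6)*(u + 2)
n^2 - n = n*(n - 1)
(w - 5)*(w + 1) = w^2 - 4*w - 5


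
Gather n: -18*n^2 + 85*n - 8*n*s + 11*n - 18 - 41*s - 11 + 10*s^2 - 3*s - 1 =-18*n^2 + n*(96 - 8*s) + 10*s^2 - 44*s - 30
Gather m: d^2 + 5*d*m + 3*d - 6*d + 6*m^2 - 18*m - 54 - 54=d^2 - 3*d + 6*m^2 + m*(5*d - 18) - 108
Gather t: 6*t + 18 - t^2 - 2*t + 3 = -t^2 + 4*t + 21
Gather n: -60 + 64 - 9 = -5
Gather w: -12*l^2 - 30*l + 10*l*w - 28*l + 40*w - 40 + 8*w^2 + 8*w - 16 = -12*l^2 - 58*l + 8*w^2 + w*(10*l + 48) - 56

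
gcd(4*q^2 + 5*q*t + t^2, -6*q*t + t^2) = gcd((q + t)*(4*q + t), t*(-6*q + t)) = 1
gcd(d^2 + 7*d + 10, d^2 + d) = 1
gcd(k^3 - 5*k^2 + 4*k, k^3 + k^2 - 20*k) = k^2 - 4*k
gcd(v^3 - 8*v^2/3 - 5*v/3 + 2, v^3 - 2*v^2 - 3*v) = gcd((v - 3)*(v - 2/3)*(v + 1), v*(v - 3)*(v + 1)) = v^2 - 2*v - 3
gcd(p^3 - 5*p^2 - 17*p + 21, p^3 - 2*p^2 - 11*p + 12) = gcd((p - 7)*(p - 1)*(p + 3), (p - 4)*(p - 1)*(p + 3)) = p^2 + 2*p - 3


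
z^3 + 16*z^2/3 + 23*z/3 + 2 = (z + 1/3)*(z + 2)*(z + 3)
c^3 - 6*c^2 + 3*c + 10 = (c - 5)*(c - 2)*(c + 1)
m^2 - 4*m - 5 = (m - 5)*(m + 1)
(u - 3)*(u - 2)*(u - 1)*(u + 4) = u^4 - 2*u^3 - 13*u^2 + 38*u - 24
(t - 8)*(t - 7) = t^2 - 15*t + 56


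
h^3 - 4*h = h*(h - 2)*(h + 2)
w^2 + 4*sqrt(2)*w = w*(w + 4*sqrt(2))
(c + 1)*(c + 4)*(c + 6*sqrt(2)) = c^3 + 5*c^2 + 6*sqrt(2)*c^2 + 4*c + 30*sqrt(2)*c + 24*sqrt(2)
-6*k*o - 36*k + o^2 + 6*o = (-6*k + o)*(o + 6)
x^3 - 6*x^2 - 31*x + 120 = (x - 8)*(x - 3)*(x + 5)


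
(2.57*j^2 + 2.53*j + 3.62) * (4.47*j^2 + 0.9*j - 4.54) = 11.4879*j^4 + 13.6221*j^3 + 6.7906*j^2 - 8.2282*j - 16.4348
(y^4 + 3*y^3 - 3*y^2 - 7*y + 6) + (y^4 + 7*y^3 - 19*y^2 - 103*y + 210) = 2*y^4 + 10*y^3 - 22*y^2 - 110*y + 216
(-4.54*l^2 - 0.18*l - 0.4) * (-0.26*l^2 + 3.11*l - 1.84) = 1.1804*l^4 - 14.0726*l^3 + 7.8978*l^2 - 0.9128*l + 0.736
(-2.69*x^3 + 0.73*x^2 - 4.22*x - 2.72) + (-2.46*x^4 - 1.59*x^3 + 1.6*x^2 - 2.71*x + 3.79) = -2.46*x^4 - 4.28*x^3 + 2.33*x^2 - 6.93*x + 1.07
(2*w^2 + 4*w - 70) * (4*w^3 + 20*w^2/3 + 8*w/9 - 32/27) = 8*w^5 + 88*w^4/3 - 2264*w^3/9 - 12568*w^2/27 - 1808*w/27 + 2240/27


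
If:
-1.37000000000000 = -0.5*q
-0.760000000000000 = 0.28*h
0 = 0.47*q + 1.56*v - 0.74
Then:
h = -2.71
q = 2.74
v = -0.35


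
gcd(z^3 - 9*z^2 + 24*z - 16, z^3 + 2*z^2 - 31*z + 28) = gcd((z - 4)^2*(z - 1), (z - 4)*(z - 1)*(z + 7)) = z^2 - 5*z + 4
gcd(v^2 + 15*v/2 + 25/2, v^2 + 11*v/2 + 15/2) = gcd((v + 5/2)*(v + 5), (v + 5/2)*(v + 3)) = v + 5/2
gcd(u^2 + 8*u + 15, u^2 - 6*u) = 1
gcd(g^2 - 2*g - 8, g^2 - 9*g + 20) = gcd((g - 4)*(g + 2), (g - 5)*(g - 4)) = g - 4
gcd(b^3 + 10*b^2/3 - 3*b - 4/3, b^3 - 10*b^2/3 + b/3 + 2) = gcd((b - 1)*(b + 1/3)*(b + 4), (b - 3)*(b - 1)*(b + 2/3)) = b - 1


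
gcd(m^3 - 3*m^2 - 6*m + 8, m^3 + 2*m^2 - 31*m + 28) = m^2 - 5*m + 4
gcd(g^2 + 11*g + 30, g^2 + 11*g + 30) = g^2 + 11*g + 30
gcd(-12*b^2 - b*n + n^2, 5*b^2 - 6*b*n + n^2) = 1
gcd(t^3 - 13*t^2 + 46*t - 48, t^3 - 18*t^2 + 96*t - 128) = t^2 - 10*t + 16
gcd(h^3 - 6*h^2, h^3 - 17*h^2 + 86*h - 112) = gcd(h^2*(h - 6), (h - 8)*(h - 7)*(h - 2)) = 1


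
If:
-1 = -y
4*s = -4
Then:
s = -1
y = 1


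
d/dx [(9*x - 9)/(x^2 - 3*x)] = 9*(-x^2 + 2*x - 3)/(x^2*(x^2 - 6*x + 9))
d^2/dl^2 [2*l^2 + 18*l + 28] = 4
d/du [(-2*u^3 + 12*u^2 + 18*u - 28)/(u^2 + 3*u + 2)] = 2*(-u^2 - 2*u + 15)/(u^2 + 2*u + 1)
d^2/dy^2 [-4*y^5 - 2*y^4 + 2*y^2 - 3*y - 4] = -80*y^3 - 24*y^2 + 4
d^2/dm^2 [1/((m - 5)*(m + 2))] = 2*((m - 5)^2 + (m - 5)*(m + 2) + (m + 2)^2)/((m - 5)^3*(m + 2)^3)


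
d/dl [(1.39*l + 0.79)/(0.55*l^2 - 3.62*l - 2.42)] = (0.7645*l^2 - 5.0318*l - (1.1*l - 3.62)*(1.39*l + 0.79) - 3.3638)/(-0.55*l^2 + 3.62*l + 2.42)^2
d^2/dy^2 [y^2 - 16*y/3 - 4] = 2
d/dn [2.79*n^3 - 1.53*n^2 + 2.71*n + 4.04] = 8.37*n^2 - 3.06*n + 2.71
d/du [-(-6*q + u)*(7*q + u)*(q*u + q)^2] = q^2*(u + 1)*(2*(6*q - u)*(7*q + u) + (6*q - u)*(u + 1) - (7*q + u)*(u + 1))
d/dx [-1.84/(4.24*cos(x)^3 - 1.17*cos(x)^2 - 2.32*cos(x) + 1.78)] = (-23.4048*cos(x)^2 + 4.3056*cos(x) + 4.2688)*sin(x)/(4.24*cos(x)^3 - 1.17*cos(x)^2 - 2.32*cos(x) + 1.78)^2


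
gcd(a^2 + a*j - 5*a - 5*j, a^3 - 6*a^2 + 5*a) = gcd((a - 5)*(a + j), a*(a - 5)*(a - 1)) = a - 5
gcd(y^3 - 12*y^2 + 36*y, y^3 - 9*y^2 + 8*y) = y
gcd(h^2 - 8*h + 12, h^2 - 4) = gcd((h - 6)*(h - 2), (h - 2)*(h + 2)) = h - 2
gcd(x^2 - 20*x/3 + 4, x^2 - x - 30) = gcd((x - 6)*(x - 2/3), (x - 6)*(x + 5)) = x - 6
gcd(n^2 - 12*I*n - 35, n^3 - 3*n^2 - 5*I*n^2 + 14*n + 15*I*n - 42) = n - 7*I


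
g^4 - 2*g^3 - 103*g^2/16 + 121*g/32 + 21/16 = (g - 7/2)*(g - 3/4)*(g + 1/4)*(g + 2)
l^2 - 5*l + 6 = (l - 3)*(l - 2)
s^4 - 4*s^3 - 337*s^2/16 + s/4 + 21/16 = (s - 7)*(s - 1/4)*(s + 1/4)*(s + 3)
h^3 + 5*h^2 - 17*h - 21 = (h - 3)*(h + 1)*(h + 7)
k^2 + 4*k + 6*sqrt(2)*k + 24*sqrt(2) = (k + 4)*(k + 6*sqrt(2))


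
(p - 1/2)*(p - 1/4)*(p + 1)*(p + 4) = p^4 + 17*p^3/4 + 3*p^2/8 - 19*p/8 + 1/2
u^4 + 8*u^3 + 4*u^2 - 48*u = u*(u - 2)*(u + 4)*(u + 6)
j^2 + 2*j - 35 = (j - 5)*(j + 7)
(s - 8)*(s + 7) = s^2 - s - 56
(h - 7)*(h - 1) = h^2 - 8*h + 7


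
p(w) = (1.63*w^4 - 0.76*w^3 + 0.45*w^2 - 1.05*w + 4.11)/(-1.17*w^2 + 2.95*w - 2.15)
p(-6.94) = -51.51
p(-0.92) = -1.23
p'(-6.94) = 16.56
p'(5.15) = -16.72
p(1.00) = -11.84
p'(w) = (2.34*w - 2.95)*(1.63*w^4 - 0.76*w^3 + 0.45*w^2 - 1.05*w + 4.11)/(-1.17*w^2 + 2.95*w - 2.15)^2 + (6.52*w^3 - 2.28*w^2 + 0.9*w - 1.05)/(-1.17*w^2 + 2.95*w - 2.15) = (-3.8142*w^5 + 15.3147*w^4 - 18.502*w^3 + 5.001*w^2 + 7.6824*w - 9.867)/(1.3689*w^4 - 6.903*w^3 + 13.7335*w^2 - 12.685*w + 4.6225)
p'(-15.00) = 38.96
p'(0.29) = -3.90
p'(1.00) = -30.57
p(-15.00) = -275.17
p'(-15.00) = 38.96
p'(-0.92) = 0.44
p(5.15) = -58.56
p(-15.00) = -275.17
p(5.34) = -61.79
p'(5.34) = -17.29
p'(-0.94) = 0.49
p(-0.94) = -1.24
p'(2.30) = -3.22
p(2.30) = -26.02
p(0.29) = -2.75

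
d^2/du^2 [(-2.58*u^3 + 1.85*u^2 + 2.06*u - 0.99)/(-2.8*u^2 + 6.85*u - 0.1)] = (1.70530256582424e-13*u^4 + 137.4085*u^3 + 39.0737999999999*u^2 - 110.3136*u + 89.49295)/(21.952*u^6 - 161.112*u^5 + 396.501*u^4 - 332.927125*u^3 + 14.16075*u^2 - 0.2055*u + 0.001)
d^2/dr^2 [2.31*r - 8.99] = 0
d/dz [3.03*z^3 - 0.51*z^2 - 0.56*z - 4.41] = 9.09*z^2 - 1.02*z - 0.56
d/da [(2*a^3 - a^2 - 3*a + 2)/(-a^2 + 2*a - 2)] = (-2*a^4 + 8*a^3 - 17*a^2 + 8*a + 2)/(a^4 - 4*a^3 + 8*a^2 - 8*a + 4)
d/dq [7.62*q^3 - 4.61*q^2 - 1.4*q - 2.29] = 22.86*q^2 - 9.22*q - 1.4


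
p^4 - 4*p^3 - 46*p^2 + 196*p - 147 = (p - 7)*(p - 3)*(p - 1)*(p + 7)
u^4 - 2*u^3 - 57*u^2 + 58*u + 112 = (u - 8)*(u - 2)*(u + 1)*(u + 7)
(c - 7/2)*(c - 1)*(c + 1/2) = c^3 - 4*c^2 + 5*c/4 + 7/4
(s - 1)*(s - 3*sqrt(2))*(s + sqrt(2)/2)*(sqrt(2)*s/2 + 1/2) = sqrt(2)*s^4/2 - 2*s^3 - sqrt(2)*s^3/2 - 11*sqrt(2)*s^2/4 + 2*s^2 - 3*s/2 + 11*sqrt(2)*s/4 + 3/2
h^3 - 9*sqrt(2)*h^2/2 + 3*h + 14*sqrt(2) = (h - 7*sqrt(2)/2)*(h - 2*sqrt(2))*(h + sqrt(2))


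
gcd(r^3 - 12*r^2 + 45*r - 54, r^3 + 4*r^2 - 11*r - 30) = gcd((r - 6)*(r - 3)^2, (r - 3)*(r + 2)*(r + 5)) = r - 3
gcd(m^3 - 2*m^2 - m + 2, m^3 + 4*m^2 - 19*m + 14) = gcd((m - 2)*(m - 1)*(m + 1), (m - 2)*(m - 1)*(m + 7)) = m^2 - 3*m + 2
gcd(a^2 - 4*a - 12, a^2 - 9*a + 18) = a - 6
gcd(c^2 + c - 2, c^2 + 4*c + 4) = c + 2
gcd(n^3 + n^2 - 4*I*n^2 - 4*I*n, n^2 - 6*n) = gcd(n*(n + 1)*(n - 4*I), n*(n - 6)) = n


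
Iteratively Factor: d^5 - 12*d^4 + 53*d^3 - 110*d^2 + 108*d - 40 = (d - 2)*(d^4 - 10*d^3 + 33*d^2 - 44*d + 20) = (d - 5)*(d - 2)*(d^3 - 5*d^2 + 8*d - 4) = (d - 5)*(d - 2)^2*(d^2 - 3*d + 2) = (d - 5)*(d - 2)^2*(d - 1)*(d - 2)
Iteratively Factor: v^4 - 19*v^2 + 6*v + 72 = (v - 3)*(v^3 + 3*v^2 - 10*v - 24) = (v - 3)^2*(v^2 + 6*v + 8) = (v - 3)^2*(v + 4)*(v + 2)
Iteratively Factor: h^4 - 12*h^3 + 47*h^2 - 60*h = (h - 3)*(h^3 - 9*h^2 + 20*h) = h*(h - 3)*(h^2 - 9*h + 20) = h*(h - 5)*(h - 3)*(h - 4)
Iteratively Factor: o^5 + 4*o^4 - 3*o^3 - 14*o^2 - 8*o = (o)*(o^4 + 4*o^3 - 3*o^2 - 14*o - 8) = o*(o + 1)*(o^3 + 3*o^2 - 6*o - 8) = o*(o + 1)^2*(o^2 + 2*o - 8) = o*(o + 1)^2*(o + 4)*(o - 2)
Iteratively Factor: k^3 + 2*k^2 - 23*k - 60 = (k - 5)*(k^2 + 7*k + 12) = (k - 5)*(k + 3)*(k + 4)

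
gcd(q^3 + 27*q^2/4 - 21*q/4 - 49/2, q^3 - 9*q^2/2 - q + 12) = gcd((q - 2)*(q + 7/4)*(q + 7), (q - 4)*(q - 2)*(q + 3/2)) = q - 2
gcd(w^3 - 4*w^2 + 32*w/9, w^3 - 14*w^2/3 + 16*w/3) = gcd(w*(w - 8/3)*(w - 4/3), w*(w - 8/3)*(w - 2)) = w^2 - 8*w/3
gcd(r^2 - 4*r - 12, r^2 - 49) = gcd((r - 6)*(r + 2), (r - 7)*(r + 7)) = 1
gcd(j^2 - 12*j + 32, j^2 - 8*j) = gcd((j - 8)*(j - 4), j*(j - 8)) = j - 8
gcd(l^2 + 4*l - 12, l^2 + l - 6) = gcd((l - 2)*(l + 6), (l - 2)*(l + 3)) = l - 2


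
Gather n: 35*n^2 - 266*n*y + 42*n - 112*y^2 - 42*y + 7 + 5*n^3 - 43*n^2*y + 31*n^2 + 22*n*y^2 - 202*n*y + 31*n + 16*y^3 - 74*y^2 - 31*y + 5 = 5*n^3 + n^2*(66 - 43*y) + n*(22*y^2 - 468*y + 73) + 16*y^3 - 186*y^2 - 73*y + 12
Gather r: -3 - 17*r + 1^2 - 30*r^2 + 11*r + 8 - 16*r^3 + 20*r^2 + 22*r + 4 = -16*r^3 - 10*r^2 + 16*r + 10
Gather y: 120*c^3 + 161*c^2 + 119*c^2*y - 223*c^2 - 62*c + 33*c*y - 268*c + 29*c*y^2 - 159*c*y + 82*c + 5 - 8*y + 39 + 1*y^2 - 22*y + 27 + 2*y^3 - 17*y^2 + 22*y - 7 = 120*c^3 - 62*c^2 - 248*c + 2*y^3 + y^2*(29*c - 16) + y*(119*c^2 - 126*c - 8) + 64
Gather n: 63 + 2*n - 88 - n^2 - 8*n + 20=-n^2 - 6*n - 5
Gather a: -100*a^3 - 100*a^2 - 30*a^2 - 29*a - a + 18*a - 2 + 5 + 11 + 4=-100*a^3 - 130*a^2 - 12*a + 18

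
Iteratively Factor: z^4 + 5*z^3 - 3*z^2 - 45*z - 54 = (z + 3)*(z^3 + 2*z^2 - 9*z - 18) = (z + 3)^2*(z^2 - z - 6) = (z + 2)*(z + 3)^2*(z - 3)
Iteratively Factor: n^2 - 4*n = (n - 4)*(n)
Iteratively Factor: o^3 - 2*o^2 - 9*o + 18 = (o + 3)*(o^2 - 5*o + 6) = (o - 2)*(o + 3)*(o - 3)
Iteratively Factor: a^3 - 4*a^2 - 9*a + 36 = (a - 3)*(a^2 - a - 12) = (a - 3)*(a + 3)*(a - 4)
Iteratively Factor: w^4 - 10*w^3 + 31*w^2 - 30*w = (w)*(w^3 - 10*w^2 + 31*w - 30) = w*(w - 3)*(w^2 - 7*w + 10) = w*(w - 5)*(w - 3)*(w - 2)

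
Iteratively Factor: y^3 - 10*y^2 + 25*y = (y)*(y^2 - 10*y + 25) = y*(y - 5)*(y - 5)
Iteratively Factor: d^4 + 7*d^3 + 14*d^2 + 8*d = (d + 1)*(d^3 + 6*d^2 + 8*d) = (d + 1)*(d + 2)*(d^2 + 4*d) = (d + 1)*(d + 2)*(d + 4)*(d)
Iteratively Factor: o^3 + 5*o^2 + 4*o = (o)*(o^2 + 5*o + 4) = o*(o + 4)*(o + 1)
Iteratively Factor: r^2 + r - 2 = (r + 2)*(r - 1)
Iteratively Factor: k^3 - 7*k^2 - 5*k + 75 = (k + 3)*(k^2 - 10*k + 25) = (k - 5)*(k + 3)*(k - 5)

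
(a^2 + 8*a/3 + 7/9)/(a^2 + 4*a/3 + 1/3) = (a + 7/3)/(a + 1)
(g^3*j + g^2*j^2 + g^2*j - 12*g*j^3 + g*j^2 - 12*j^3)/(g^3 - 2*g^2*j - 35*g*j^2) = j*(-g^3 - g^2*j - g^2 + 12*g*j^2 - g*j + 12*j^2)/(g*(-g^2 + 2*g*j + 35*j^2))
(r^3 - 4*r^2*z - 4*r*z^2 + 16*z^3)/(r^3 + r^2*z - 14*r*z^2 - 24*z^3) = (r - 2*z)/(r + 3*z)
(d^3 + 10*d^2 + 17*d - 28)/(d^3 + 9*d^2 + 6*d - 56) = (d - 1)/(d - 2)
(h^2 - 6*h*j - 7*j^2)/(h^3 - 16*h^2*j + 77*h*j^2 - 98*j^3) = (h + j)/(h^2 - 9*h*j + 14*j^2)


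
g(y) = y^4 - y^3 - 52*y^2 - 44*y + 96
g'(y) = 4*y^3 - 3*y^2 - 104*y - 44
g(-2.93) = -122.64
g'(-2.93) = 134.35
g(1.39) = -64.58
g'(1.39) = -183.61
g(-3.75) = -219.76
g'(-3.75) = 92.88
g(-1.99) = 1.20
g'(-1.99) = 119.56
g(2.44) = -300.03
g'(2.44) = -257.51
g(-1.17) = 79.77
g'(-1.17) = 67.17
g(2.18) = -234.82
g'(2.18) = -243.54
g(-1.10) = 84.28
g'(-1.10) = 61.45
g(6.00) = -960.00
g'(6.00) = 88.00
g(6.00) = -960.00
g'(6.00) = 88.00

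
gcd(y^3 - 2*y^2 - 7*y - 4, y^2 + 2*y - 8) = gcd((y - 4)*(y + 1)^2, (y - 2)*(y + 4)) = 1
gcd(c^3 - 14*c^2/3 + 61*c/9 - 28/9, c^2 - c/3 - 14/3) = c - 7/3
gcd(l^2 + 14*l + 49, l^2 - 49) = l + 7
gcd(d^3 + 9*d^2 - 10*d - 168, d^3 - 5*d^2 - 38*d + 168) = d^2 + 2*d - 24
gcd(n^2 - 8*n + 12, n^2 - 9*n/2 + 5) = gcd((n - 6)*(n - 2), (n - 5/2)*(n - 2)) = n - 2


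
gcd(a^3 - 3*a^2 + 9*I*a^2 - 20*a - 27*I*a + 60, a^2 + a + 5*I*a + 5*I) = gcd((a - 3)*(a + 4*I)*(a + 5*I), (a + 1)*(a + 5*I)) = a + 5*I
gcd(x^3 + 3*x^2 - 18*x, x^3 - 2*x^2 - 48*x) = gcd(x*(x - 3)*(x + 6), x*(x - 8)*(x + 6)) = x^2 + 6*x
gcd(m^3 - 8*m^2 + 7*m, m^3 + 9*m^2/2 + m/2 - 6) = m - 1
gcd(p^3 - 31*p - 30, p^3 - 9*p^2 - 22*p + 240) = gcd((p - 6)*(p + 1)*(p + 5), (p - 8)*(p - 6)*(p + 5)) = p^2 - p - 30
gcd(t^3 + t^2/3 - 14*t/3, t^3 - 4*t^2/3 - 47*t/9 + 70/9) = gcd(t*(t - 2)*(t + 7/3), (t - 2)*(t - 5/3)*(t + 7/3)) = t^2 + t/3 - 14/3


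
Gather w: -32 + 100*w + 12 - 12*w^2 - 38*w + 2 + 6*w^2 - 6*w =-6*w^2 + 56*w - 18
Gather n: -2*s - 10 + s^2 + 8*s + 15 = s^2 + 6*s + 5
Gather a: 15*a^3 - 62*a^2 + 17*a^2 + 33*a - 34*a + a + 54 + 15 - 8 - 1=15*a^3 - 45*a^2 + 60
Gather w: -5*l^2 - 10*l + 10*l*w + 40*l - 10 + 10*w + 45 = -5*l^2 + 30*l + w*(10*l + 10) + 35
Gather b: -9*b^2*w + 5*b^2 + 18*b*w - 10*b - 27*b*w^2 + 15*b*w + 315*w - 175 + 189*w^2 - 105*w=b^2*(5 - 9*w) + b*(-27*w^2 + 33*w - 10) + 189*w^2 + 210*w - 175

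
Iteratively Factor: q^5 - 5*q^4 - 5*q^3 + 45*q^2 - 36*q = (q - 4)*(q^4 - q^3 - 9*q^2 + 9*q) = (q - 4)*(q + 3)*(q^3 - 4*q^2 + 3*q) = (q - 4)*(q - 3)*(q + 3)*(q^2 - q) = q*(q - 4)*(q - 3)*(q + 3)*(q - 1)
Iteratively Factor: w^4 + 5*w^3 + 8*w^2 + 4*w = (w + 2)*(w^3 + 3*w^2 + 2*w) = (w + 2)^2*(w^2 + w) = w*(w + 2)^2*(w + 1)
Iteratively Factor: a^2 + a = (a + 1)*(a)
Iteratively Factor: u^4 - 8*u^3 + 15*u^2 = (u - 3)*(u^3 - 5*u^2) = u*(u - 3)*(u^2 - 5*u) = u*(u - 5)*(u - 3)*(u)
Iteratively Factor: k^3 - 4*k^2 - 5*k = (k - 5)*(k^2 + k) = k*(k - 5)*(k + 1)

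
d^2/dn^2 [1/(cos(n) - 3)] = (sin(n)^2 - 3*cos(n) + 1)/(cos(n) - 3)^3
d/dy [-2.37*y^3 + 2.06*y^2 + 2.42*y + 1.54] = -7.11*y^2 + 4.12*y + 2.42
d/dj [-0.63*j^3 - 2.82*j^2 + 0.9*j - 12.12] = -1.89*j^2 - 5.64*j + 0.9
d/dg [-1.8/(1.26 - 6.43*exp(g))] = -11.574*exp(g)/(6.43*exp(g) - 1.26)^2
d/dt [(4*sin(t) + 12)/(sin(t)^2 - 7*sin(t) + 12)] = 4*(-6*sin(t) + cos(t)^2 + 32)*cos(t)/(sin(t)^2 - 7*sin(t) + 12)^2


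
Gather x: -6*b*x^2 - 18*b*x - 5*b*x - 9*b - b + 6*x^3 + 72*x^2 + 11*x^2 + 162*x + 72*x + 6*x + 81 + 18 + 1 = -10*b + 6*x^3 + x^2*(83 - 6*b) + x*(240 - 23*b) + 100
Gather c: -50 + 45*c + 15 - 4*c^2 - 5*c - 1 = -4*c^2 + 40*c - 36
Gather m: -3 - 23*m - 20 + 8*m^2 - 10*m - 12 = 8*m^2 - 33*m - 35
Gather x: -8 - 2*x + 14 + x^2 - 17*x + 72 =x^2 - 19*x + 78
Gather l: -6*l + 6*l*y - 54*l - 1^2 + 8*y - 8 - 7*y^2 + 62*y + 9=l*(6*y - 60) - 7*y^2 + 70*y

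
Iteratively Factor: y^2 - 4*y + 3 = (y - 1)*(y - 3)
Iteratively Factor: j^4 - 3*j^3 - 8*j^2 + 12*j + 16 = (j - 4)*(j^3 + j^2 - 4*j - 4) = (j - 4)*(j + 2)*(j^2 - j - 2) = (j - 4)*(j - 2)*(j + 2)*(j + 1)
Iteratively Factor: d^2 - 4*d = (d)*(d - 4)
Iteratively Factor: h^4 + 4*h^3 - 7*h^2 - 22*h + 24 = (h + 4)*(h^3 - 7*h + 6) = (h - 1)*(h + 4)*(h^2 + h - 6) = (h - 1)*(h + 3)*(h + 4)*(h - 2)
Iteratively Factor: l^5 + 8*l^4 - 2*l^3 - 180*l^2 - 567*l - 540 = (l + 3)*(l^4 + 5*l^3 - 17*l^2 - 129*l - 180) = (l - 5)*(l + 3)*(l^3 + 10*l^2 + 33*l + 36) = (l - 5)*(l + 3)*(l + 4)*(l^2 + 6*l + 9) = (l - 5)*(l + 3)^2*(l + 4)*(l + 3)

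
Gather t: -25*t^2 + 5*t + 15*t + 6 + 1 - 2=-25*t^2 + 20*t + 5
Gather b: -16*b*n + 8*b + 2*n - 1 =b*(8 - 16*n) + 2*n - 1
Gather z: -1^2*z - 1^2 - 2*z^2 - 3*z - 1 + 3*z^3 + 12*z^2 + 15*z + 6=3*z^3 + 10*z^2 + 11*z + 4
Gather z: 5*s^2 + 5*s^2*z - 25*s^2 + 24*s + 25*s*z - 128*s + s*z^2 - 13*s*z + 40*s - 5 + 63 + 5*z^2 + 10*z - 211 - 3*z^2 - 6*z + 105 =-20*s^2 - 64*s + z^2*(s + 2) + z*(5*s^2 + 12*s + 4) - 48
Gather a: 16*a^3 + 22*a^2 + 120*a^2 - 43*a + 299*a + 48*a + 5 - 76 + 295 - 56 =16*a^3 + 142*a^2 + 304*a + 168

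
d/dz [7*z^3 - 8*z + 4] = 21*z^2 - 8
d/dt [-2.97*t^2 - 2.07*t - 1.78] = -5.94*t - 2.07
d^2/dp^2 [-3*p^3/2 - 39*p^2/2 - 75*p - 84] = -9*p - 39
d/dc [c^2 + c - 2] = 2*c + 1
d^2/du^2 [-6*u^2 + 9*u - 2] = -12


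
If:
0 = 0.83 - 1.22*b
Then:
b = 0.68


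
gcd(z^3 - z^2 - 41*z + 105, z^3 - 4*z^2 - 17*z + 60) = z^2 - 8*z + 15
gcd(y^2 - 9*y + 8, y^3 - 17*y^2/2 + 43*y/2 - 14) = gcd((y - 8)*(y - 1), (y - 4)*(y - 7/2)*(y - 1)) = y - 1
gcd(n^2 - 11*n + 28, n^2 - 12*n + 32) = n - 4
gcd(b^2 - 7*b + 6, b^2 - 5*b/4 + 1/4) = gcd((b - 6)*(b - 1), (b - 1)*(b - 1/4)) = b - 1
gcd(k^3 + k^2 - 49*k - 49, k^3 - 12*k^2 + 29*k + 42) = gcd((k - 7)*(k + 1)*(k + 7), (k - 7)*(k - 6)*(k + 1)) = k^2 - 6*k - 7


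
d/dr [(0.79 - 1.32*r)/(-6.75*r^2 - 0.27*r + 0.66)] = (-8.91*r^2 + 10.665*r - 0.6579)/(45.5625*r^4 + 3.645*r^3 - 8.8371*r^2 - 0.3564*r + 0.4356)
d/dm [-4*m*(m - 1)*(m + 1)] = 4 - 12*m^2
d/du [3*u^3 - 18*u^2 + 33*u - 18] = 9*u^2 - 36*u + 33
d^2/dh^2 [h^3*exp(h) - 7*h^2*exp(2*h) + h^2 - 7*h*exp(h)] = h^3*exp(h) - 28*h^2*exp(2*h) + 6*h^2*exp(h) - 56*h*exp(2*h) - h*exp(h) - 14*exp(2*h) - 14*exp(h) + 2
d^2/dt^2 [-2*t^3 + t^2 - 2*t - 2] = 2 - 12*t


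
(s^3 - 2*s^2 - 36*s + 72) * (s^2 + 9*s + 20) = s^5 + 7*s^4 - 34*s^3 - 292*s^2 - 72*s + 1440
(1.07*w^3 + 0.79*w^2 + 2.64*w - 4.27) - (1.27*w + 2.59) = 1.07*w^3 + 0.79*w^2 + 1.37*w - 6.86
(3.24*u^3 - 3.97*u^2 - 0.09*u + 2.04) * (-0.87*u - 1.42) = -2.8188*u^4 - 1.1469*u^3 + 5.7157*u^2 - 1.647*u - 2.8968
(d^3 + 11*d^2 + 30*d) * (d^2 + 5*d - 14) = d^5 + 16*d^4 + 71*d^3 - 4*d^2 - 420*d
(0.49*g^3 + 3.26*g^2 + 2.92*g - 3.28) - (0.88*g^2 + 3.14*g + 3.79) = 0.49*g^3 + 2.38*g^2 - 0.22*g - 7.07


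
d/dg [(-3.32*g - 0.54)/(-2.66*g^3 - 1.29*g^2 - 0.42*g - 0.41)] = (-17.6624*g^3 - 8.592*g^2 - 1.3932*g + 1.1344)/(7.0756*g^6 + 6.8628*g^5 + 3.8985*g^4 + 3.2648*g^3 + 1.2342*g^2 + 0.3444*g + 0.1681)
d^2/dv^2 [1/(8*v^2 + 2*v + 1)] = 8*(-16*v^2 - 4*v + (8*v + 1)^2 - 2)/(8*v^2 + 2*v + 1)^3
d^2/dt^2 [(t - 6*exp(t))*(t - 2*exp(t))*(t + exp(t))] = -7*t^2*exp(t) + 16*t*exp(2*t) - 28*t*exp(t) + 6*t + 108*exp(3*t) + 16*exp(2*t) - 14*exp(t)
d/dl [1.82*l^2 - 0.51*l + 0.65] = 3.64*l - 0.51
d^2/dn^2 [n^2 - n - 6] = 2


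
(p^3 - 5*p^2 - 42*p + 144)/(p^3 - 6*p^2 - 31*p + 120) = (p + 6)/(p + 5)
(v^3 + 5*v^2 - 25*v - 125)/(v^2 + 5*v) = v - 25/v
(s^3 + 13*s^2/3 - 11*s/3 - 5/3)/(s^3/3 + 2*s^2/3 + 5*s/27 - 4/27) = 9*(3*s^3 + 13*s^2 - 11*s - 5)/(9*s^3 + 18*s^2 + 5*s - 4)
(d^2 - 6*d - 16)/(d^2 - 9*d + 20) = (d^2 - 6*d - 16)/(d^2 - 9*d + 20)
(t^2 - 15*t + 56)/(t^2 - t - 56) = (t - 7)/(t + 7)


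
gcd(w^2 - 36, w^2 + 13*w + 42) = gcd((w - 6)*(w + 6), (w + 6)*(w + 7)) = w + 6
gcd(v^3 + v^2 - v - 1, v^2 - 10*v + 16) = 1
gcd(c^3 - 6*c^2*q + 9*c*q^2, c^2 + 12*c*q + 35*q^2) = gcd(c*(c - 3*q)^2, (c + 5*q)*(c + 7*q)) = 1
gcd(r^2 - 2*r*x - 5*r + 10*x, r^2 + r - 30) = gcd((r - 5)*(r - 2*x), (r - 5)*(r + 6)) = r - 5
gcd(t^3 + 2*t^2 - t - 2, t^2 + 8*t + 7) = t + 1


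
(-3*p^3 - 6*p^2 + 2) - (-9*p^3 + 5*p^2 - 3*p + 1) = 6*p^3 - 11*p^2 + 3*p + 1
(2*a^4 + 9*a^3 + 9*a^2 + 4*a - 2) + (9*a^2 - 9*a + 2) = 2*a^4 + 9*a^3 + 18*a^2 - 5*a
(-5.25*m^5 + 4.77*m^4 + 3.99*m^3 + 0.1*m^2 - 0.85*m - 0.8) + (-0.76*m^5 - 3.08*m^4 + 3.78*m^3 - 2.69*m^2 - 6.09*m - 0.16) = -6.01*m^5 + 1.69*m^4 + 7.77*m^3 - 2.59*m^2 - 6.94*m - 0.96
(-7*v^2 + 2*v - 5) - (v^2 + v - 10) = -8*v^2 + v + 5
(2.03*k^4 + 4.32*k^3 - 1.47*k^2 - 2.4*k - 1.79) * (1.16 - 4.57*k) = -9.2771*k^5 - 17.3876*k^4 + 11.7291*k^3 + 9.2628*k^2 + 5.3963*k - 2.0764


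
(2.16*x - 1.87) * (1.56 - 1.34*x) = -2.8944*x^2 + 5.8754*x - 2.9172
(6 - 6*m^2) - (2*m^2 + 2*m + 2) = -8*m^2 - 2*m + 4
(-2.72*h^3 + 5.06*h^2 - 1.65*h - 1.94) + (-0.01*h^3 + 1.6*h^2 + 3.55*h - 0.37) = -2.73*h^3 + 6.66*h^2 + 1.9*h - 2.31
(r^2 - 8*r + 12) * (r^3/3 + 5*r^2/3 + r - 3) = r^5/3 - r^4 - 25*r^3/3 + 9*r^2 + 36*r - 36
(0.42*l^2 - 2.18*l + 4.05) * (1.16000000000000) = 0.4872*l^2 - 2.5288*l + 4.698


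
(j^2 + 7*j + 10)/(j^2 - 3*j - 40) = (j + 2)/(j - 8)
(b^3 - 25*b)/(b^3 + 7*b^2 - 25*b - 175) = b/(b + 7)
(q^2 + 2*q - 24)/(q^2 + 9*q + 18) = (q - 4)/(q + 3)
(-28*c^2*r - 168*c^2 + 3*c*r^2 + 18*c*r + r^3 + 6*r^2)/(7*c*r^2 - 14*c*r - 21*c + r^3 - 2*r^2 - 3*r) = (-4*c*r - 24*c + r^2 + 6*r)/(r^2 - 2*r - 3)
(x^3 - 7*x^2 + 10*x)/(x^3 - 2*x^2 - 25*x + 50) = x/(x + 5)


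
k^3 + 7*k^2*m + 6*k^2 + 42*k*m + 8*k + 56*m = (k + 2)*(k + 4)*(k + 7*m)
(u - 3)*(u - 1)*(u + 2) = u^3 - 2*u^2 - 5*u + 6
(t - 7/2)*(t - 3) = t^2 - 13*t/2 + 21/2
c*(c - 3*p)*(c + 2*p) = c^3 - c^2*p - 6*c*p^2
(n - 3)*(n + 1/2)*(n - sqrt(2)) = n^3 - 5*n^2/2 - sqrt(2)*n^2 - 3*n/2 + 5*sqrt(2)*n/2 + 3*sqrt(2)/2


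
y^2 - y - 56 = (y - 8)*(y + 7)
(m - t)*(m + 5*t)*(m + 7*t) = m^3 + 11*m^2*t + 23*m*t^2 - 35*t^3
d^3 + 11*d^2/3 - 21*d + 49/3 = (d - 7/3)*(d - 1)*(d + 7)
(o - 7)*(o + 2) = o^2 - 5*o - 14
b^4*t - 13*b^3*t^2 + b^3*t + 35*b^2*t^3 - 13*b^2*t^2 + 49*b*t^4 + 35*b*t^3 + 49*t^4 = (b - 7*t)^2*(b + t)*(b*t + t)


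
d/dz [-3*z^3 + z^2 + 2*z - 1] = -9*z^2 + 2*z + 2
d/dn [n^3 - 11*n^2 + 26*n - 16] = 3*n^2 - 22*n + 26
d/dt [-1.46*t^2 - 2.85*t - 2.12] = -2.92*t - 2.85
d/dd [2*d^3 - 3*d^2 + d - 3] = 6*d^2 - 6*d + 1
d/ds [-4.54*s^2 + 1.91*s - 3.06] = 1.91 - 9.08*s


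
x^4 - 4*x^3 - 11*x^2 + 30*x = x*(x - 5)*(x - 2)*(x + 3)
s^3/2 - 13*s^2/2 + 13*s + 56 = (s/2 + 1)*(s - 8)*(s - 7)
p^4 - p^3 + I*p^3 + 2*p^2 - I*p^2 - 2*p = p*(p - 1)*(p - I)*(p + 2*I)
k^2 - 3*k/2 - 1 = (k - 2)*(k + 1/2)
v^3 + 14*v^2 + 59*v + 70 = (v + 2)*(v + 5)*(v + 7)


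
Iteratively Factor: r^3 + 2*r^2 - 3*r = (r - 1)*(r^2 + 3*r) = (r - 1)*(r + 3)*(r)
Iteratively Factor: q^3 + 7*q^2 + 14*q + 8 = (q + 4)*(q^2 + 3*q + 2) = (q + 1)*(q + 4)*(q + 2)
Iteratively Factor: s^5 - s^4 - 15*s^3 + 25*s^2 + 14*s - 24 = (s - 3)*(s^4 + 2*s^3 - 9*s^2 - 2*s + 8) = (s - 3)*(s - 2)*(s^3 + 4*s^2 - s - 4) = (s - 3)*(s - 2)*(s + 4)*(s^2 - 1) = (s - 3)*(s - 2)*(s + 1)*(s + 4)*(s - 1)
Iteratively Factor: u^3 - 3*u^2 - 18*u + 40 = (u - 2)*(u^2 - u - 20) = (u - 5)*(u - 2)*(u + 4)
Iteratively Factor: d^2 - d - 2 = (d + 1)*(d - 2)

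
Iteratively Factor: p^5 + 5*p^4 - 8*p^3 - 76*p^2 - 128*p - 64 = (p + 1)*(p^4 + 4*p^3 - 12*p^2 - 64*p - 64) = (p + 1)*(p + 2)*(p^3 + 2*p^2 - 16*p - 32) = (p + 1)*(p + 2)*(p + 4)*(p^2 - 2*p - 8) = (p + 1)*(p + 2)^2*(p + 4)*(p - 4)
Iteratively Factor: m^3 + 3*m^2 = (m)*(m^2 + 3*m) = m^2*(m + 3)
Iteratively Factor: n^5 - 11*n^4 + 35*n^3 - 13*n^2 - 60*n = (n - 5)*(n^4 - 6*n^3 + 5*n^2 + 12*n) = n*(n - 5)*(n^3 - 6*n^2 + 5*n + 12) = n*(n - 5)*(n - 3)*(n^2 - 3*n - 4) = n*(n - 5)*(n - 4)*(n - 3)*(n + 1)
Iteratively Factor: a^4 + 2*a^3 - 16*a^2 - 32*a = (a)*(a^3 + 2*a^2 - 16*a - 32) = a*(a - 4)*(a^2 + 6*a + 8) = a*(a - 4)*(a + 4)*(a + 2)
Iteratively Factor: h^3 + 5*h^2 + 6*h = (h)*(h^2 + 5*h + 6) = h*(h + 3)*(h + 2)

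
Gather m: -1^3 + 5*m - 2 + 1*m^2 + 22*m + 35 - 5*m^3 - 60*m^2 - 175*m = -5*m^3 - 59*m^2 - 148*m + 32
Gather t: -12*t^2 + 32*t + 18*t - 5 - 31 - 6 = -12*t^2 + 50*t - 42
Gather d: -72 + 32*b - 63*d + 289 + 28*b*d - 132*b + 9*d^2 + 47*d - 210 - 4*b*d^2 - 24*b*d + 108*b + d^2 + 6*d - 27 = 8*b + d^2*(10 - 4*b) + d*(4*b - 10) - 20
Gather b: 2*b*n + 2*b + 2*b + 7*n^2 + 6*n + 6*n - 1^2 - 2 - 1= b*(2*n + 4) + 7*n^2 + 12*n - 4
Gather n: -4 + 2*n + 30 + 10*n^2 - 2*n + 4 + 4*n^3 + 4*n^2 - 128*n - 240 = 4*n^3 + 14*n^2 - 128*n - 210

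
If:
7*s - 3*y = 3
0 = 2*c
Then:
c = 0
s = 3*y/7 + 3/7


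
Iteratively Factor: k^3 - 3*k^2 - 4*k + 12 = (k - 3)*(k^2 - 4) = (k - 3)*(k - 2)*(k + 2)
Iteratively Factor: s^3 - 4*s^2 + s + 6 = (s + 1)*(s^2 - 5*s + 6) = (s - 2)*(s + 1)*(s - 3)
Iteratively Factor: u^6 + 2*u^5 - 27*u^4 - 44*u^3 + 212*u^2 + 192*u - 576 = (u - 2)*(u^5 + 4*u^4 - 19*u^3 - 82*u^2 + 48*u + 288) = (u - 2)^2*(u^4 + 6*u^3 - 7*u^2 - 96*u - 144) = (u - 2)^2*(u + 3)*(u^3 + 3*u^2 - 16*u - 48) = (u - 2)^2*(u + 3)^2*(u^2 - 16) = (u - 4)*(u - 2)^2*(u + 3)^2*(u + 4)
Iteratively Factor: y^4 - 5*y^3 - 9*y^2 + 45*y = (y - 5)*(y^3 - 9*y) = y*(y - 5)*(y^2 - 9) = y*(y - 5)*(y + 3)*(y - 3)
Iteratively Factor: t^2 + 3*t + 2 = (t + 2)*(t + 1)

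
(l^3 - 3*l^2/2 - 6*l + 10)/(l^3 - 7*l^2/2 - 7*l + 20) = (l - 2)/(l - 4)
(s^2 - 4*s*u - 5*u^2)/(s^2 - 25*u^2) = (s + u)/(s + 5*u)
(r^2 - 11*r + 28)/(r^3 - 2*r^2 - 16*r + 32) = (r - 7)/(r^2 + 2*r - 8)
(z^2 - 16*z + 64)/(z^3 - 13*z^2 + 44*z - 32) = (z - 8)/(z^2 - 5*z + 4)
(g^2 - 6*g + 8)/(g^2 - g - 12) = (g - 2)/(g + 3)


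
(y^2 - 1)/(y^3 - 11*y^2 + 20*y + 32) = (y - 1)/(y^2 - 12*y + 32)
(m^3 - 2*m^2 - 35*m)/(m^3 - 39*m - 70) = m/(m + 2)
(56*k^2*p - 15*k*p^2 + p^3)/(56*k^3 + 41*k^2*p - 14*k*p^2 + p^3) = p/(k + p)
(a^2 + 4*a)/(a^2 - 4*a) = (a + 4)/(a - 4)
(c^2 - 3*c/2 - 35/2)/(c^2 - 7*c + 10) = (c + 7/2)/(c - 2)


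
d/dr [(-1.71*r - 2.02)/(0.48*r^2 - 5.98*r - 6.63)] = (0.8208*r^2 + 1.9392*r - 0.742300000000002)/(0.2304*r^4 - 5.7408*r^3 + 29.3956*r^2 + 79.2948*r + 43.9569)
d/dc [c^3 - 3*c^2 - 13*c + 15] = 3*c^2 - 6*c - 13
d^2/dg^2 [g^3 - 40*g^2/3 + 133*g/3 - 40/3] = 6*g - 80/3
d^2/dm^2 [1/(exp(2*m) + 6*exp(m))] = 2*(4*(exp(m) + 3)^2 - (exp(m) + 6)*(2*exp(m) + 3))*exp(-m)/(exp(m) + 6)^3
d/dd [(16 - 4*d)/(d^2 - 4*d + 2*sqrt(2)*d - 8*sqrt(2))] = 4/(d^2 + 4*sqrt(2)*d + 8)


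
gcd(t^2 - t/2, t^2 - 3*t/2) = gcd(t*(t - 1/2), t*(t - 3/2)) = t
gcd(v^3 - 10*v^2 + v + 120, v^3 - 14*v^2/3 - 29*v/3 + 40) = v^2 - 2*v - 15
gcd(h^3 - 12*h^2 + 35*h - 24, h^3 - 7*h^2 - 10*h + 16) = h^2 - 9*h + 8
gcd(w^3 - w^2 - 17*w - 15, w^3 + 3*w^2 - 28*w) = 1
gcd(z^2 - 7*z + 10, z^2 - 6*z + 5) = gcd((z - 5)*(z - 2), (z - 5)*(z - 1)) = z - 5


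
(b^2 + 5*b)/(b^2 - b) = (b + 5)/(b - 1)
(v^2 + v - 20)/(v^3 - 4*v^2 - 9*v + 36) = (v + 5)/(v^2 - 9)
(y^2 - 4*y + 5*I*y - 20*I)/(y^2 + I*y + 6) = (y^2 + y*(-4 + 5*I) - 20*I)/(y^2 + I*y + 6)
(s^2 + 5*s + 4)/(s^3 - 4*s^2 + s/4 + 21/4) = 4*(s + 4)/(4*s^2 - 20*s + 21)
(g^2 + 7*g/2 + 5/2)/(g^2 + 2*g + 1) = (g + 5/2)/(g + 1)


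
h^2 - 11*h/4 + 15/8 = (h - 3/2)*(h - 5/4)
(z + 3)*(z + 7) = z^2 + 10*z + 21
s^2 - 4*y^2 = (s - 2*y)*(s + 2*y)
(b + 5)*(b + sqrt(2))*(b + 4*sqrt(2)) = b^3 + 5*b^2 + 5*sqrt(2)*b^2 + 8*b + 25*sqrt(2)*b + 40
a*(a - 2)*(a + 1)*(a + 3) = a^4 + 2*a^3 - 5*a^2 - 6*a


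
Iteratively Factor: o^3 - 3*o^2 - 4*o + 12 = (o - 3)*(o^2 - 4) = (o - 3)*(o + 2)*(o - 2)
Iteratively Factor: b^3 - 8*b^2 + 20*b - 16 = (b - 2)*(b^2 - 6*b + 8) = (b - 2)^2*(b - 4)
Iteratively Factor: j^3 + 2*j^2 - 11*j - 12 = (j - 3)*(j^2 + 5*j + 4) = (j - 3)*(j + 4)*(j + 1)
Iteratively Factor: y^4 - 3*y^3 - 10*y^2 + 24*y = (y)*(y^3 - 3*y^2 - 10*y + 24) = y*(y - 4)*(y^2 + y - 6) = y*(y - 4)*(y - 2)*(y + 3)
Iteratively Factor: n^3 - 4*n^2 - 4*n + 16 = (n - 2)*(n^2 - 2*n - 8) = (n - 2)*(n + 2)*(n - 4)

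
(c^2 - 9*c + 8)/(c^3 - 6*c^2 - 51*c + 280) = (c - 1)/(c^2 + 2*c - 35)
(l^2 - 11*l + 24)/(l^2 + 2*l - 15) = (l - 8)/(l + 5)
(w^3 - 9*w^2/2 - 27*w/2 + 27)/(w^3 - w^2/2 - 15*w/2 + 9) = (w - 6)/(w - 2)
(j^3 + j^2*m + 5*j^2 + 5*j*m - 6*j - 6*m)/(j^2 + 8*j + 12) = (j^2 + j*m - j - m)/(j + 2)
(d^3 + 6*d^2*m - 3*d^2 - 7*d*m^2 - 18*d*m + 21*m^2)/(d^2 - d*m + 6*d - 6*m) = (d^2 + 7*d*m - 3*d - 21*m)/(d + 6)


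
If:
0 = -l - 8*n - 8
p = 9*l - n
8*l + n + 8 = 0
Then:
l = -8/9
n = -8/9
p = -64/9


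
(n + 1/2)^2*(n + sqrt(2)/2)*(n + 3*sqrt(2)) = n^4 + n^3 + 7*sqrt(2)*n^3/2 + 13*n^2/4 + 7*sqrt(2)*n^2/2 + 7*sqrt(2)*n/8 + 3*n + 3/4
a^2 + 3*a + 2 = (a + 1)*(a + 2)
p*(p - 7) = p^2 - 7*p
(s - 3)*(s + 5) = s^2 + 2*s - 15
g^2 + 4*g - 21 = (g - 3)*(g + 7)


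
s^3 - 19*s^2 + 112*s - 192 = (s - 8)^2*(s - 3)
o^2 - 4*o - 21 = (o - 7)*(o + 3)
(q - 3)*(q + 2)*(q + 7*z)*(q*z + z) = q^4*z + 7*q^3*z^2 - 7*q^2*z - 49*q*z^2 - 6*q*z - 42*z^2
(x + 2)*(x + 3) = x^2 + 5*x + 6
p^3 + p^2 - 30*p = p*(p - 5)*(p + 6)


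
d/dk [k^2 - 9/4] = 2*k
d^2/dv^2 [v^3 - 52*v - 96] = 6*v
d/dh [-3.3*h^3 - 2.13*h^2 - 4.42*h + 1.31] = -9.9*h^2 - 4.26*h - 4.42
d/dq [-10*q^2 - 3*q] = -20*q - 3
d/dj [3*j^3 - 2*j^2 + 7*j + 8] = 9*j^2 - 4*j + 7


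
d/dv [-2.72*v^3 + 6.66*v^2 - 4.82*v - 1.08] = -8.16*v^2 + 13.32*v - 4.82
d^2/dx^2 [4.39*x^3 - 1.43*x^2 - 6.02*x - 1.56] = 26.34*x - 2.86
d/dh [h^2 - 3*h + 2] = 2*h - 3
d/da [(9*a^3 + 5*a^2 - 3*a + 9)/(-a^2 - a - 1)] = (-9*a^4 - 18*a^3 - 35*a^2 + 8*a + 12)/(a^4 + 2*a^3 + 3*a^2 + 2*a + 1)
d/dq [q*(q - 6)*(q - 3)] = 3*q^2 - 18*q + 18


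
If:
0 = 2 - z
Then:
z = 2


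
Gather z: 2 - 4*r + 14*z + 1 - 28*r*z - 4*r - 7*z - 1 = -8*r + z*(7 - 28*r) + 2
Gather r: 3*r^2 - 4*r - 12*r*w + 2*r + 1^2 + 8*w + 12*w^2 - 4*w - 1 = 3*r^2 + r*(-12*w - 2) + 12*w^2 + 4*w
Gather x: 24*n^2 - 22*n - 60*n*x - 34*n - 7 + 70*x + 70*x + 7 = 24*n^2 - 56*n + x*(140 - 60*n)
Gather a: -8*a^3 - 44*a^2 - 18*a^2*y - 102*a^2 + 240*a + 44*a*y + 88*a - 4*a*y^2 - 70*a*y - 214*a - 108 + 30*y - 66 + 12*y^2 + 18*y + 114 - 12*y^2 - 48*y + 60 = -8*a^3 + a^2*(-18*y - 146) + a*(-4*y^2 - 26*y + 114)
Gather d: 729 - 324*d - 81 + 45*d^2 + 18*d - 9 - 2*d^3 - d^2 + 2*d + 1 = -2*d^3 + 44*d^2 - 304*d + 640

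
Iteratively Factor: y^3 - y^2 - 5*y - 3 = (y - 3)*(y^2 + 2*y + 1) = (y - 3)*(y + 1)*(y + 1)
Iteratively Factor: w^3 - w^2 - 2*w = (w - 2)*(w^2 + w) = (w - 2)*(w + 1)*(w)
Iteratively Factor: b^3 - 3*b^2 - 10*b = (b - 5)*(b^2 + 2*b) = b*(b - 5)*(b + 2)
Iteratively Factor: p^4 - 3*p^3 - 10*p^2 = (p)*(p^3 - 3*p^2 - 10*p) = p*(p - 5)*(p^2 + 2*p) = p*(p - 5)*(p + 2)*(p)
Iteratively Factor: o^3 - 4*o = (o - 2)*(o^2 + 2*o) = (o - 2)*(o + 2)*(o)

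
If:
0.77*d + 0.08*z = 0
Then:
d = -0.103896103896104*z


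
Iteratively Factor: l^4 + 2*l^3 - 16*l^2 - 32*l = (l - 4)*(l^3 + 6*l^2 + 8*l) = l*(l - 4)*(l^2 + 6*l + 8) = l*(l - 4)*(l + 2)*(l + 4)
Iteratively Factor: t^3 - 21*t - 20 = (t + 1)*(t^2 - t - 20) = (t + 1)*(t + 4)*(t - 5)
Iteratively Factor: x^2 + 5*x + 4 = (x + 4)*(x + 1)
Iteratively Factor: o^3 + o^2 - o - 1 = (o - 1)*(o^2 + 2*o + 1) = (o - 1)*(o + 1)*(o + 1)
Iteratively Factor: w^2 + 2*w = (w)*(w + 2)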